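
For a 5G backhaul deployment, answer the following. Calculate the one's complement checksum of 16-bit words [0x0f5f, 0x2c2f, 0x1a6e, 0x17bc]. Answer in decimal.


Given words: [0x0f5f, 0x2c2f, 0x1a6e, 0x17bc]
Step 1: Sum all words
Raw sum = 3935 + 11311 + 6766 + 6076 = 28088
One's complement = ~28088 & 0xFFFF = 37447

37447


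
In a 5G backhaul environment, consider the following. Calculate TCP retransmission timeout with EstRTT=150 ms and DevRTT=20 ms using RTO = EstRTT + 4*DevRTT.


Given: EstRTT = 150 ms, DevRTT = 20 ms
Timeout = EstRTT + 4 * DevRTT
4 * DevRTT = 4 * 20 = 80
Timeout = 150 + 80 = 230 ms

230


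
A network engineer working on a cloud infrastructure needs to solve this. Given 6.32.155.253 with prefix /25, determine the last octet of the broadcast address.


Given: IP = 6.32.155.253, prefix = /25
Host bits = 32 - 25 = 7
Network last octet = 253 AND mask = 128
Host part size = 2^7 - 1 = 127
Broadcast last octet = 128 OR 127 = 255

255


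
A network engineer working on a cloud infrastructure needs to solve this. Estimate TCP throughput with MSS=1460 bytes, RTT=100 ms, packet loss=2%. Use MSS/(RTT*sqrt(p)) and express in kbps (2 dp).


Given: MSS = 1460 bytes, RTT = 100 ms, loss = 2%
RTT in seconds = 100 / 1000 = 0.1
Loss rate = 2% = 0.02
sqrt(loss) = sqrt(0.02) = 0.141421356237
Throughput (bytes/s) = 1460 / (0.1 * 0.141421356237) = 103237.5901
Throughput (kbps) = 103237.5901 * 8 / 1000 = 825.900720 -> 825.90 kbps (2 dp)

825.90


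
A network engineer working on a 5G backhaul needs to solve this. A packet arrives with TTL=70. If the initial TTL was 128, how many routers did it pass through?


Given: initial TTL = 128, received TTL = 70
Hops = initial TTL - received TTL
Hops = 128 - 70 = 58

58


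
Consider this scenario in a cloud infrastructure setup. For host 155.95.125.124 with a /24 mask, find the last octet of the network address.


Given: IP = 155.95.125.124, prefix = /24
Subnet mask = 255.255.255.0
Last octet of IP: 124
Last octet of mask: 0
Network last octet = 124 AND 0 = 0

0


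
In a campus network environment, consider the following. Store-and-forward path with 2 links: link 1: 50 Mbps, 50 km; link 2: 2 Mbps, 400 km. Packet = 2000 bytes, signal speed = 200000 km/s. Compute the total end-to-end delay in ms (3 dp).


Packet = 2000 bytes = 16000 bits. Store-and-forward: sum (t_trans + t_prop) per link.
Link 1: t_trans = 16000/(50*10^6) s = 0.3200 ms; t_prop = 50/200000 s = 0.2500 ms; subtotal = 0.5700 ms
Link 2: t_trans = 16000/(2*10^6) s = 8.0000 ms; t_prop = 400/200000 s = 2.0000 ms; subtotal = 10.0000 ms
End-to-end = 0.5700 + 10.0000 = 10.5700 ms -> 10.570 ms (3 dp)

10.570


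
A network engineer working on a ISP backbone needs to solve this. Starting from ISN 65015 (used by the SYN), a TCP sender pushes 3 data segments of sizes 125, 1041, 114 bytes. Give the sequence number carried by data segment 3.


The SYN occupies sequence number ISN = 65015, so the first data byte is ISN + 1 = 65016.
SEQ of data segment i = (ISN + 1) + sum of payload sizes of segments 1..i-1.
Segment 1: SEQ = 65016, payload = 125 bytes
Segment 2: SEQ = 65141, payload = 1041 bytes
Segment 3: SEQ = 66182, payload = 114 bytes
SEQ of segment 3 = 65016 + 125 + 1041 = 66182

66182


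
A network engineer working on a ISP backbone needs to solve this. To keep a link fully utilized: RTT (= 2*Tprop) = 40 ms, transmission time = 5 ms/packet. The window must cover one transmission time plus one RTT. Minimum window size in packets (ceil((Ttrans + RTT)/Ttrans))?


Given: Ttrans = 5 ms, RTT = 40 ms (= 2 * Tprop, Tprop = 20 ms)
Time until first ACK returns = Ttrans + RTT = 5 + 40 = 45 ms
Need W * Ttrans >= Ttrans + RTT  ->  W >= (Ttrans + RTT) / Ttrans
(Ttrans + RTT) / Ttrans = 45 / 5 = 9
W_min = ceil(9) = 9

9


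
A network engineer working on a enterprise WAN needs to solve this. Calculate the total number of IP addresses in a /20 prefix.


Given: CIDR prefix /20
Host bits = 32 - 20 = 12
Total addresses = 2^12 = 4096

4096


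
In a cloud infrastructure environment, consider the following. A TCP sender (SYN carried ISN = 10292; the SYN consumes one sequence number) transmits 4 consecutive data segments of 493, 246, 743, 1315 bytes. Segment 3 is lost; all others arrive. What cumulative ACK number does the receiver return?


SYN uses sequence number 10292; first data byte = ISN + 1 = 10293.
Segment 1: SEQ = 10293, len = 493 B, covers [10293, 10785]
Segment 2: SEQ = 10786, len = 246 B, covers [10786, 11031]
Segment 3: SEQ = 11032, len = 743 B, covers [11032, 11774] [LOST]
Segment 4: SEQ = 11775, len = 1315 B, covers [11775, 13089]
In-order data received: bytes [10293, 11031] (segments 1..2).
Segment 3 missing -> gap begins at byte 11032; later segments buffered out of order.
Cumulative ACK = next expected in-order byte = 10293 + 493 + 246 = 11032

11032


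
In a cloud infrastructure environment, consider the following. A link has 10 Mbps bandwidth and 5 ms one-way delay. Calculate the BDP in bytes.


Given: bandwidth = 10 Mbps, delay = 5 ms
BDP in bits = 10 * 10^6 * 5 / 1000
BDP in bits = 50000
BDP in bytes = 50000 / 8 = 6250

6250


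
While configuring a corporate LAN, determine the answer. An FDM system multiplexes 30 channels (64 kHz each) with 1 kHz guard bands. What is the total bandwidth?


Given: 30 channels, 64 kHz each, guard = 1 kHz
Channel bandwidth = 30 * 64 = 1920 kHz
Guard bands = 29 gaps * 1 kHz = 29 kHz
Total = 1920 + 29 = 1949 kHz

1949


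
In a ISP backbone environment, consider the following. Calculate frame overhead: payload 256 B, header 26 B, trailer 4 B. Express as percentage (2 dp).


Given: payload = 256 B, header = 26 B, trailer = 4 B
Overhead bytes = header + trailer = 26 + 4 = 30
Total frame = payload + overhead = 256 + 30 = 286
Overhead % = 30 / 286 * 100 = 10.4895% -> 10.49% (2 dp)

10.49


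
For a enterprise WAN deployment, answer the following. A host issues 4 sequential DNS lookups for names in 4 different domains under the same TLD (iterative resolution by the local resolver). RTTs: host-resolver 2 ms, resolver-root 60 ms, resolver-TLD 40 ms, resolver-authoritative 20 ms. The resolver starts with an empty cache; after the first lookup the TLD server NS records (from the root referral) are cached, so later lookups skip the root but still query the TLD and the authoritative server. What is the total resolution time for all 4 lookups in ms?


Lookup 1 (cold cache): local + root + TLD + auth = 2 + 60 + 40 + 20 = 122 ms
Lookups 2..4 (TLD NS cached -> skip root; new domain -> still ask TLD and auth): local + TLD + auth = 2 + 40 + 20 = 62 ms each
Remaining 3 lookups: 3 * 62 = 186 ms
Total = 122 + 186 = 308 ms

308


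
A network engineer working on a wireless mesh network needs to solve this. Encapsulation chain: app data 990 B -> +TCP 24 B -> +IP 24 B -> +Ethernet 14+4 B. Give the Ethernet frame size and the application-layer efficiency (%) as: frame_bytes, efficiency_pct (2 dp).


TCP segment = 990 + 24 = 1014 B
IP packet = 1014 + 24 = 1038 B
Ethernet frame = 1038 + 14 + 4 = 1056 B
Efficiency = app / frame = 990 / 1056 = 0.937500 = 93.7500% -> 93.75% (2 dp)

1056, 93.75


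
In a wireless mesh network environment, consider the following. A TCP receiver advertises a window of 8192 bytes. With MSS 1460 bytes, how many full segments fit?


Given: RWND = 8192 bytes, MSS = 1460 bytes
Full segments = floor(RWND / MSS)
Full segments = floor(8192 / 1460)
Full segments = floor(5.611) = 5

5


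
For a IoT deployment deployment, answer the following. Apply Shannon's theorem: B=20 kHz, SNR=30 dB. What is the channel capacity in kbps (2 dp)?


Given: B = 20 kHz, SNR = 30 dB
SNR linear = 10^(30/10) = 1000
1 + SNR = 1001
log2(1001) = 9.9672262588
C = 20 * 1000 * 9.9672262588 = 199344.5252 bps
C = 199.344525 kbps -> 199.34 kbps (2 dp)

199.34


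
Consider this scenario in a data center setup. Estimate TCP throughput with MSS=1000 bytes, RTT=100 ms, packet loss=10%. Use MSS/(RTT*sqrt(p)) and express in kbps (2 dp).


Given: MSS = 1000 bytes, RTT = 100 ms, loss = 10%
RTT in seconds = 100 / 1000 = 0.1
Loss rate = 10% = 0.1
sqrt(loss) = sqrt(0.1) = 0.316227766017
Throughput (bytes/s) = 1000 / (0.1 * 0.316227766017) = 31622.7766
Throughput (kbps) = 31622.7766 * 8 / 1000 = 252.982213 -> 252.98 kbps (2 dp)

252.98


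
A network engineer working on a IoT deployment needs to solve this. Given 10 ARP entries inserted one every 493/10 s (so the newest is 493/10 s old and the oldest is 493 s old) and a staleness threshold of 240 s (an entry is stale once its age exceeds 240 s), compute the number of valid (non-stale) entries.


Ages are k * 493/10 s for k = 1..10 (spacing = 49.3000 s).
Entry k is valid iff k * 493/10 <= 240 iff k <= 10 * 240 / 493 = 4.8682
n_valid = floor(4.8682) = 4
(n_stale = 10 - 4 = 6)

4


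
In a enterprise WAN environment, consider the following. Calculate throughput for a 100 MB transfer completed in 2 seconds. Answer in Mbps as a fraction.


Given: file = 100 MB, time = 2 s
File in Mb = 100 * 8 = 800 Mb
Throughput = 800 / 2 Mbps
Throughput = 400 Mbps

400


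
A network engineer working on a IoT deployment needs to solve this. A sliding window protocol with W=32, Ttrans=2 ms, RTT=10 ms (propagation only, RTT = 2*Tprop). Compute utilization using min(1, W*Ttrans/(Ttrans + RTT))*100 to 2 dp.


Given: W = 32, Ttrans = 2 ms, RTT = 10 ms (= 2 * Tprop, Tprop = 5 ms)
Cycle time = Ttrans + RTT = 2 + 10 = 12 ms (first packet sent until its ACK returns)
W * Ttrans = 32 * 2 = 64 ms of sending per cycle
W * Ttrans / (Ttrans + RTT) = 64 / 12 = 5.333333
U = min(1, 5.333333) = 1.000000
U% = 100.00%

100.00


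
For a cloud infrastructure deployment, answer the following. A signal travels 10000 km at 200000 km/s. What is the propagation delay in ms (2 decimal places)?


Given: distance = 10000 km, speed = 200000 km/s
Delay = distance / speed = 10000 / 200000 seconds
Delay in ms = 10000 * 1000 / 200000
Delay = 50.0000 ms
Rounded to 2 dp = 50.00 ms

50.00


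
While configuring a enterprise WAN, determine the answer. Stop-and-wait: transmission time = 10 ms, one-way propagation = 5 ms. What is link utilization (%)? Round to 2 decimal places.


Given: Ttrans = 10 ms, Tprop = 5 ms
RTT = 2 * Tprop = 2 * 5 = 10 ms
U = Ttrans / (Ttrans + RTT)
U = 10 / (10 + 10)
U = 10 / 20 = 0.5
U% = 50.00%

50.00


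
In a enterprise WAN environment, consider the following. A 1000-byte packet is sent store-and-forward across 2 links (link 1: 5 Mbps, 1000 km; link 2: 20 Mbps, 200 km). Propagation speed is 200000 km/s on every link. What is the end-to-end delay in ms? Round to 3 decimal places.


Packet = 1000 bytes = 8000 bits. Store-and-forward: sum (t_trans + t_prop) per link.
Link 1: t_trans = 8000/(5*10^6) s = 1.6000 ms; t_prop = 1000/200000 s = 5.0000 ms; subtotal = 6.6000 ms
Link 2: t_trans = 8000/(20*10^6) s = 0.4000 ms; t_prop = 200/200000 s = 1.0000 ms; subtotal = 1.4000 ms
End-to-end = 6.6000 + 1.4000 = 8.0000 ms -> 8.000 ms (3 dp)

8.000


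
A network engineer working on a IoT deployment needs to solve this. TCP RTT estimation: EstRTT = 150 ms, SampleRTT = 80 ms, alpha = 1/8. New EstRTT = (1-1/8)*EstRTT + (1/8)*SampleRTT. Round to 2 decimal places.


Given: EstRTT = 150 ms, SampleRTT = 80 ms, alpha = 1/8
New EstRTT = (1 - alpha) * EstRTT + alpha * SampleRTT
(7/8) * 150 = 131.25
(1/8) * 80 = 10
New EstRTT = 131.25 + 10 = 141.25 ms -> 141.25 ms (2 dp)

141.25


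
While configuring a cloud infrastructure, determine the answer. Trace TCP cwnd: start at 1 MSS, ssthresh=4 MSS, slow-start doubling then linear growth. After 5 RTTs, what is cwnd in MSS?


RTT 0: cwnd = 1 MSS (initial)
RTT 1: cwnd = 2 MSS (slow start, doubled)
RTT 2: cwnd = 4 MSS (slow start, doubled)
RTT 3: cwnd = 5 MSS (congestion avoidance, +1)
RTT 4: cwnd = 6 MSS (congestion avoidance, +1)
RTT 5: cwnd = 7 MSS (congestion avoidance, +1)

7


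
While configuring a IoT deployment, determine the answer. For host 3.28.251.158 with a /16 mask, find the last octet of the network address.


Given: IP = 3.28.251.158, prefix = /16
Subnet mask = 255.255.0.0
Last octet of IP: 158
Last octet of mask: 0
Network last octet = 158 AND 0 = 0

0


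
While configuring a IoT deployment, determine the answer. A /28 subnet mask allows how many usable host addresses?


Given: subnet mask /28
Host bits = 32 - 28 = 4
Total addresses = 2^4 = 16
Usable hosts = 16 - 2 (network + broadcast) = 14

14


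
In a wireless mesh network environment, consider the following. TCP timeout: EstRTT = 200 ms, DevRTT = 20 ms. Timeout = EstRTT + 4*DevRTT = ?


Given: EstRTT = 200 ms, DevRTT = 20 ms
Timeout = EstRTT + 4 * DevRTT
4 * DevRTT = 4 * 20 = 80
Timeout = 200 + 80 = 280 ms

280


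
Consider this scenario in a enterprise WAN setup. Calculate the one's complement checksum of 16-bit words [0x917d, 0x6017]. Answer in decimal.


Given words: [0x917d, 0x6017]
Step 1: Sum all words
Raw sum = 37245 + 24599 = 61844
One's complement = ~61844 & 0xFFFF = 3691

3691


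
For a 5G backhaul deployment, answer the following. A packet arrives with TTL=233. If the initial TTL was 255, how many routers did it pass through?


Given: initial TTL = 255, received TTL = 233
Hops = initial TTL - received TTL
Hops = 255 - 233 = 22

22


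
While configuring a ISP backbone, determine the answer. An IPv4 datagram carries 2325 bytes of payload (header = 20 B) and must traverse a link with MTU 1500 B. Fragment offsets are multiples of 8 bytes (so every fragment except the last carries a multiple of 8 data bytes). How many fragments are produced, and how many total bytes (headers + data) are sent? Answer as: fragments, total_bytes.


Max data per non-final fragment = floor((MTU - header)/8)*8 = floor((1500 - 20)/8)*8 = floor(1480/8)*8 = 1480 B
Final fragment needs no 8-byte alignment: it can carry up to MTU - header = 1480 B
Non-final fragments needed = ceil((payload - 1480) / 1480) = ceil(845/1480) = ceil(0.5709) = 1
Number of fragments = 1 + 1 = 2
Fragment sizes (data): 1 * 1480 B + 845 B (last, 845 <= 1480 OK)
Total bytes sent = payload + n_frags * header = 2325 + 2*20 = 2325 + 40 = 2365 B

2, 2365


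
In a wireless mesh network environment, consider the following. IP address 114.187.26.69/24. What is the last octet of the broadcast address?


Given: IP = 114.187.26.69, prefix = /24
Host bits = 32 - 24 = 8
Network last octet = 69 AND mask = 0
Host part size = 2^8 - 1 = 255
Broadcast last octet = 0 OR 255 = 255

255


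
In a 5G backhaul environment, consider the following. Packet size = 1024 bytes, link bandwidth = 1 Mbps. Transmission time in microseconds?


Given: packet = 1024 bytes, bandwidth = 1 Mbps
Packet in bits = 1024 * 8 = 8192 bits
Bandwidth = 1 * 10^6 = 1000000 bps
Time = 8192 / 1000000 seconds
Time in us = 8192 * 10^6 / 1000000 = 8192

8192


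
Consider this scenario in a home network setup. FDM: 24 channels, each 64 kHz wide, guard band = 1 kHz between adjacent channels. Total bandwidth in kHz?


Given: 24 channels, 64 kHz each, guard = 1 kHz
Channel bandwidth = 24 * 64 = 1536 kHz
Guard bands = 23 gaps * 1 kHz = 23 kHz
Total = 1536 + 23 = 1559 kHz

1559


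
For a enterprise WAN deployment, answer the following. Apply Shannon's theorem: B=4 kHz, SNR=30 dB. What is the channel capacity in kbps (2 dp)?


Given: B = 4 kHz, SNR = 30 dB
SNR linear = 10^(30/10) = 1000
1 + SNR = 1001
log2(1001) = 9.9672262588
C = 4 * 1000 * 9.9672262588 = 39868.9050 bps
C = 39.868905 kbps -> 39.87 kbps (2 dp)

39.87


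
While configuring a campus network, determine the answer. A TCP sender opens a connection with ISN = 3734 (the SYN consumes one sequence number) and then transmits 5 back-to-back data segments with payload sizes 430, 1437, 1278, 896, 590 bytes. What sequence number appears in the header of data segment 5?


The SYN occupies sequence number ISN = 3734, so the first data byte is ISN + 1 = 3735.
SEQ of data segment i = (ISN + 1) + sum of payload sizes of segments 1..i-1.
Segment 1: SEQ = 3735, payload = 430 bytes
Segment 2: SEQ = 4165, payload = 1437 bytes
Segment 3: SEQ = 5602, payload = 1278 bytes
Segment 4: SEQ = 6880, payload = 896 bytes
Segment 5: SEQ = 7776, payload = 590 bytes
SEQ of segment 5 = 3735 + 430 + 1437 + 1278 + 896 = 7776

7776


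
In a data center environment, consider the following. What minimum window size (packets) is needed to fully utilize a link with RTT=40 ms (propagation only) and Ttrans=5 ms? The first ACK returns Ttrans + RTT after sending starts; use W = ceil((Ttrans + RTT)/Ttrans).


Given: Ttrans = 5 ms, RTT = 40 ms (= 2 * Tprop, Tprop = 20 ms)
Time until first ACK returns = Ttrans + RTT = 5 + 40 = 45 ms
Need W * Ttrans >= Ttrans + RTT  ->  W >= (Ttrans + RTT) / Ttrans
(Ttrans + RTT) / Ttrans = 45 / 5 = 9
W_min = ceil(9) = 9

9


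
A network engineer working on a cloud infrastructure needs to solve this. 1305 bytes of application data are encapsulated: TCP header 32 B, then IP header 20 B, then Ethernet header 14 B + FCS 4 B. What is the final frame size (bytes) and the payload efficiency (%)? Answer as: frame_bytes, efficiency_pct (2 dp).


TCP segment = 1305 + 32 = 1337 B
IP packet = 1337 + 20 = 1357 B
Ethernet frame = 1357 + 14 + 4 = 1375 B
Efficiency = app / frame = 1305 / 1375 = 0.949091 = 94.9091% -> 94.91% (2 dp)

1375, 94.91


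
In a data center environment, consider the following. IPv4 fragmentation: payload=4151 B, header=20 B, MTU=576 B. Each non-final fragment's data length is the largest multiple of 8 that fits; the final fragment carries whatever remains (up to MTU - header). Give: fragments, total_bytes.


Max data per non-final fragment = floor((MTU - header)/8)*8 = floor((576 - 20)/8)*8 = floor(556/8)*8 = 552 B
Final fragment needs no 8-byte alignment: it can carry up to MTU - header = 556 B
Non-final fragments needed = ceil((payload - 556) / 552) = ceil(3595/552) = ceil(6.5127) = 7
Number of fragments = 7 + 1 = 8
Fragment sizes (data): 7 * 552 B + 287 B (last, 287 <= 556 OK)
Total bytes sent = payload + n_frags * header = 4151 + 8*20 = 4151 + 160 = 4311 B

8, 4311


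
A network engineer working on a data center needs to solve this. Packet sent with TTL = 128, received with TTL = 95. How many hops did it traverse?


Given: initial TTL = 128, received TTL = 95
Hops = initial TTL - received TTL
Hops = 128 - 95 = 33

33


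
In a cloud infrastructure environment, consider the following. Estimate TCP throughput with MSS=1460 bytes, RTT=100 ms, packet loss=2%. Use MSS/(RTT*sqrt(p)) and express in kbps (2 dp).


Given: MSS = 1460 bytes, RTT = 100 ms, loss = 2%
RTT in seconds = 100 / 1000 = 0.1
Loss rate = 2% = 0.02
sqrt(loss) = sqrt(0.02) = 0.141421356237
Throughput (bytes/s) = 1460 / (0.1 * 0.141421356237) = 103237.5901
Throughput (kbps) = 103237.5901 * 8 / 1000 = 825.900720 -> 825.90 kbps (2 dp)

825.90


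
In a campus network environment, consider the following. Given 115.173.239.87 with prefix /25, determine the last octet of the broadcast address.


Given: IP = 115.173.239.87, prefix = /25
Host bits = 32 - 25 = 7
Network last octet = 87 AND mask = 0
Host part size = 2^7 - 1 = 127
Broadcast last octet = 0 OR 127 = 127

127


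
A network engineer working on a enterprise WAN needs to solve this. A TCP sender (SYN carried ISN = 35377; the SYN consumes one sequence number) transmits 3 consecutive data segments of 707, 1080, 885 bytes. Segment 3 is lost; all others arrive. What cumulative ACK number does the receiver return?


SYN uses sequence number 35377; first data byte = ISN + 1 = 35378.
Segment 1: SEQ = 35378, len = 707 B, covers [35378, 36084]
Segment 2: SEQ = 36085, len = 1080 B, covers [36085, 37164]
Segment 3: SEQ = 37165, len = 885 B, covers [37165, 38049] [LOST]
In-order data received: bytes [35378, 37164] (segments 1..2).
Segment 3 missing -> gap begins at byte 37165.
Cumulative ACK = next expected in-order byte = 35378 + 707 + 1080 = 37165

37165


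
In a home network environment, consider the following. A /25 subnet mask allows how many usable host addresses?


Given: subnet mask /25
Host bits = 32 - 25 = 7
Total addresses = 2^7 = 128
Usable hosts = 128 - 2 (network + broadcast) = 126

126


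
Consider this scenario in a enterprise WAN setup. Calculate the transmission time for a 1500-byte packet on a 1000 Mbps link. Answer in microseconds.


Given: packet = 1500 bytes, bandwidth = 1000 Mbps
Packet in bits = 1500 * 8 = 12000 bits
Bandwidth = 1000 * 10^6 = 1000000000 bps
Time = 12000 / 1000000000 seconds
Time in us = 12000 * 10^6 / 1000000000 = 12

12


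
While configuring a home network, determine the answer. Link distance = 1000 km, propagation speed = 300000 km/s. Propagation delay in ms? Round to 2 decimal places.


Given: distance = 1000 km, speed = 300000 km/s
Delay = distance / speed = 1000 / 300000 seconds
Delay in ms = 1000 * 1000 / 300000
Delay = 3.3333 ms
Rounded to 2 dp = 3.33 ms

3.33


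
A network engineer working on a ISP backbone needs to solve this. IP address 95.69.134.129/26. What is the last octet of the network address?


Given: IP = 95.69.134.129, prefix = /26
Subnet mask = 255.255.255.192
Last octet of IP: 129
Last octet of mask: 192
Network last octet = 129 AND 192 = 128

128


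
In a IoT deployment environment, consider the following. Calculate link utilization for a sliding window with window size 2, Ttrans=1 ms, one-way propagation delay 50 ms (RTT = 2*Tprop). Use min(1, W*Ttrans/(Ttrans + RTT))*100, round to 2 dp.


Given: W = 2, Ttrans = 1 ms, RTT = 100 ms (= 2 * Tprop, Tprop = 50 ms)
Cycle time = Ttrans + RTT = 1 + 100 = 101 ms (first packet sent until its ACK returns)
W * Ttrans = 2 * 1 = 2 ms of sending per cycle
W * Ttrans / (Ttrans + RTT) = 2 / 101 = 0.019802
U = min(1, 0.019802) = 0.019802
U% = 1.98%

1.98


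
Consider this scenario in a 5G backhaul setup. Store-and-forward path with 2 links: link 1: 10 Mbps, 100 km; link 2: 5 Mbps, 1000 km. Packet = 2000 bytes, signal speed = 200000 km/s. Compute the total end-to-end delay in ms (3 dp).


Packet = 2000 bytes = 16000 bits. Store-and-forward: sum (t_trans + t_prop) per link.
Link 1: t_trans = 16000/(10*10^6) s = 1.6000 ms; t_prop = 100/200000 s = 0.5000 ms; subtotal = 2.1000 ms
Link 2: t_trans = 16000/(5*10^6) s = 3.2000 ms; t_prop = 1000/200000 s = 5.0000 ms; subtotal = 8.2000 ms
End-to-end = 2.1000 + 8.2000 = 10.3000 ms -> 10.300 ms (3 dp)

10.300


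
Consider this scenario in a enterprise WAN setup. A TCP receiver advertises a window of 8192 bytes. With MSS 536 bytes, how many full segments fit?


Given: RWND = 8192 bytes, MSS = 536 bytes
Full segments = floor(RWND / MSS)
Full segments = floor(8192 / 536)
Full segments = floor(15.2836) = 15

15


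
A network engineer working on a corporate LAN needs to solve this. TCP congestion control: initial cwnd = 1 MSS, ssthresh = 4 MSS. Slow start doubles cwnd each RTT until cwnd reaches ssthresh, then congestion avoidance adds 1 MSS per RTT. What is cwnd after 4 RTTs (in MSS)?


RTT 0: cwnd = 1 MSS (initial)
RTT 1: cwnd = 2 MSS (slow start, doubled)
RTT 2: cwnd = 4 MSS (slow start, doubled)
RTT 3: cwnd = 5 MSS (congestion avoidance, +1)
RTT 4: cwnd = 6 MSS (congestion avoidance, +1)

6


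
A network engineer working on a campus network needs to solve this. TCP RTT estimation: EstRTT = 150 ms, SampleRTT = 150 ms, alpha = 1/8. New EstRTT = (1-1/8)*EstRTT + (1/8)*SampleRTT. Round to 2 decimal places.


Given: EstRTT = 150 ms, SampleRTT = 150 ms, alpha = 1/8
New EstRTT = (1 - alpha) * EstRTT + alpha * SampleRTT
(7/8) * 150 = 131.25
(1/8) * 150 = 18.75
New EstRTT = 131.25 + 18.75 = 150 ms -> 150.00 ms (2 dp)

150.00


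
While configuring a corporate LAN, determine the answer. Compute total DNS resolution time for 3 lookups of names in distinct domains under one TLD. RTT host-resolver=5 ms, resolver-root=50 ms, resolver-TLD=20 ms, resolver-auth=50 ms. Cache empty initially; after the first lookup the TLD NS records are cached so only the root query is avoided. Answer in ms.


Lookup 1 (cold cache): local + root + TLD + auth = 5 + 50 + 20 + 50 = 125 ms
Lookups 2..3 (TLD NS cached -> skip root; new domain -> still ask TLD and auth): local + TLD + auth = 5 + 20 + 50 = 75 ms each
Remaining 2 lookups: 2 * 75 = 150 ms
Total = 125 + 150 = 275 ms

275


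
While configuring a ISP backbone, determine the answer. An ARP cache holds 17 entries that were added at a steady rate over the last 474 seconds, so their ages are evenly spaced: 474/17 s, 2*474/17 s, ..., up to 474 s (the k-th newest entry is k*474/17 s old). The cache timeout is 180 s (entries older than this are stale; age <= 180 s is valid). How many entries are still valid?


Ages are k * 474/17 s for k = 1..17 (spacing = 27.8824 s).
Entry k is valid iff k * 474/17 <= 180 iff k <= 17 * 180 / 474 = 6.4557
n_valid = floor(6.4557) = 6
(n_stale = 17 - 6 = 11)

6


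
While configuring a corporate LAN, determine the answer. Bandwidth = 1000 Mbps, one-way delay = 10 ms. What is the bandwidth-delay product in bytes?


Given: bandwidth = 1000 Mbps, delay = 10 ms
BDP in bits = 1000 * 10^6 * 10 / 1000
BDP in bits = 10000000
BDP in bytes = 10000000 / 8 = 1250000

1250000


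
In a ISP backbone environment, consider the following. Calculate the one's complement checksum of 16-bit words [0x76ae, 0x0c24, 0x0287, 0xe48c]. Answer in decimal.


Given words: [0x76ae, 0x0c24, 0x0287, 0xe48c]
Step 1: Sum all words
Raw sum = 30382 + 3108 + 647 + 58508 = 92645
Step 2: Fold carry: (27109 + 1) = 27110
One's complement = ~27110 & 0xFFFF = 38425

38425


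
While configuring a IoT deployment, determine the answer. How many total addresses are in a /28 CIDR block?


Given: CIDR prefix /28
Host bits = 32 - 28 = 4
Total addresses = 2^4 = 16

16


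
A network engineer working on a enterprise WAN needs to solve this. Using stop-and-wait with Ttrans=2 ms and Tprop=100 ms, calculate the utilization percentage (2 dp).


Given: Ttrans = 2 ms, Tprop = 100 ms
RTT = 2 * Tprop = 2 * 100 = 200 ms
U = Ttrans / (Ttrans + RTT)
U = 2 / (2 + 200)
U = 2 / 202 = 0.009901
U% = 0.99%

0.99


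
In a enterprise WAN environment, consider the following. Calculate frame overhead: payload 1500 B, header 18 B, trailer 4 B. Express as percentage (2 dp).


Given: payload = 1500 B, header = 18 B, trailer = 4 B
Overhead bytes = header + trailer = 18 + 4 = 22
Total frame = payload + overhead = 1500 + 22 = 1522
Overhead % = 22 / 1522 * 100 = 1.4455% -> 1.45% (2 dp)

1.45


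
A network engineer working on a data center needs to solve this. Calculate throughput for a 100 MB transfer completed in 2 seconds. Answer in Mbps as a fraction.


Given: file = 100 MB, time = 2 s
File in Mb = 100 * 8 = 800 Mb
Throughput = 800 / 2 Mbps
Throughput = 400 Mbps

400


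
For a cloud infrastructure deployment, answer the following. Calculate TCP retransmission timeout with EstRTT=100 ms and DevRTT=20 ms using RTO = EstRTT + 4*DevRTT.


Given: EstRTT = 100 ms, DevRTT = 20 ms
Timeout = EstRTT + 4 * DevRTT
4 * DevRTT = 4 * 20 = 80
Timeout = 100 + 80 = 180 ms

180


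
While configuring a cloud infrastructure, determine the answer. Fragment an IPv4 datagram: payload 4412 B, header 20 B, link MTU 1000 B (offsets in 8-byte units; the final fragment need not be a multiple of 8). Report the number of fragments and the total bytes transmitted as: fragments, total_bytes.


Max data per non-final fragment = floor((MTU - header)/8)*8 = floor((1000 - 20)/8)*8 = floor(980/8)*8 = 976 B
Final fragment needs no 8-byte alignment: it can carry up to MTU - header = 980 B
Non-final fragments needed = ceil((payload - 980) / 976) = ceil(3432/976) = ceil(3.5164) = 4
Number of fragments = 4 + 1 = 5
Fragment sizes (data): 4 * 976 B + 508 B (last, 508 <= 980 OK)
Total bytes sent = payload + n_frags * header = 4412 + 5*20 = 4412 + 100 = 4512 B

5, 4512


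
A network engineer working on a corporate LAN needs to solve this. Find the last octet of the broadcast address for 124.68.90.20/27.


Given: IP = 124.68.90.20, prefix = /27
Host bits = 32 - 27 = 5
Network last octet = 20 AND mask = 0
Host part size = 2^5 - 1 = 31
Broadcast last octet = 0 OR 31 = 31

31


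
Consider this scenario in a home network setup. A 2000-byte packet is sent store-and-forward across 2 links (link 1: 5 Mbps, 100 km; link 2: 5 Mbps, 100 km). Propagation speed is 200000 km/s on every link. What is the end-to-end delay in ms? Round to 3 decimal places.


Packet = 2000 bytes = 16000 bits. Store-and-forward: sum (t_trans + t_prop) per link.
Link 1: t_trans = 16000/(5*10^6) s = 3.2000 ms; t_prop = 100/200000 s = 0.5000 ms; subtotal = 3.7000 ms
Link 2: t_trans = 16000/(5*10^6) s = 3.2000 ms; t_prop = 100/200000 s = 0.5000 ms; subtotal = 3.7000 ms
End-to-end = 3.7000 + 3.7000 = 7.4000 ms -> 7.400 ms (3 dp)

7.400


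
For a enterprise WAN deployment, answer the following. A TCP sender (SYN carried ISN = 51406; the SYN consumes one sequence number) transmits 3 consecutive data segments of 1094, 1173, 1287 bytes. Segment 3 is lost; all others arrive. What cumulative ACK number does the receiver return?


SYN uses sequence number 51406; first data byte = ISN + 1 = 51407.
Segment 1: SEQ = 51407, len = 1094 B, covers [51407, 52500]
Segment 2: SEQ = 52501, len = 1173 B, covers [52501, 53673]
Segment 3: SEQ = 53674, len = 1287 B, covers [53674, 54960] [LOST]
In-order data received: bytes [51407, 53673] (segments 1..2).
Segment 3 missing -> gap begins at byte 53674.
Cumulative ACK = next expected in-order byte = 51407 + 1094 + 1173 = 53674

53674


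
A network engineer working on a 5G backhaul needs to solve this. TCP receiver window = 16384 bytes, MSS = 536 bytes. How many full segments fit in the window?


Given: RWND = 16384 bytes, MSS = 536 bytes
Full segments = floor(RWND / MSS)
Full segments = floor(16384 / 536)
Full segments = floor(30.5672) = 30

30


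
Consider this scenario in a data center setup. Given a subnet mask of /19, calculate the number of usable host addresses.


Given: subnet mask /19
Host bits = 32 - 19 = 13
Total addresses = 2^13 = 8192
Usable hosts = 8192 - 2 (network + broadcast) = 8190

8190


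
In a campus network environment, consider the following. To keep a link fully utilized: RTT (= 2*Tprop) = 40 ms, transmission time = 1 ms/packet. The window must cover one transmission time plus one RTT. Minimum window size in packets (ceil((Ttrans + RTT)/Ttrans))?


Given: Ttrans = 1 ms, RTT = 40 ms (= 2 * Tprop, Tprop = 20 ms)
Time until first ACK returns = Ttrans + RTT = 1 + 40 = 41 ms
Need W * Ttrans >= Ttrans + RTT  ->  W >= (Ttrans + RTT) / Ttrans
(Ttrans + RTT) / Ttrans = 41 / 1 = 41
W_min = ceil(41) = 41

41


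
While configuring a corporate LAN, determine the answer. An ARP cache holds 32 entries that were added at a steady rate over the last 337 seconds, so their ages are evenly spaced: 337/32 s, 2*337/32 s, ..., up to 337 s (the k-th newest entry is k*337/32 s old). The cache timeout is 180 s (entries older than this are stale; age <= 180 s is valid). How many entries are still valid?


Ages are k * 337/32 s for k = 1..32 (spacing = 10.5312 s).
Entry k is valid iff k * 337/32 <= 180 iff k <= 32 * 180 / 337 = 17.0920
n_valid = floor(17.0920) = 17
(n_stale = 32 - 17 = 15)

17


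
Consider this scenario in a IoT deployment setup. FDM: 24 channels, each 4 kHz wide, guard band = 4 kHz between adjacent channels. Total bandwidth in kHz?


Given: 24 channels, 4 kHz each, guard = 4 kHz
Channel bandwidth = 24 * 4 = 96 kHz
Guard bands = 23 gaps * 4 kHz = 92 kHz
Total = 96 + 92 = 188 kHz

188


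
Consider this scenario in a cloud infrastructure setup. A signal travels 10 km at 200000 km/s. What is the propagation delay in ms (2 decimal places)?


Given: distance = 10 km, speed = 200000 km/s
Delay = distance / speed = 10 / 200000 seconds
Delay in ms = 10 * 1000 / 200000
Delay = 0.0500 ms
Rounded to 2 dp = 0.05 ms

0.05


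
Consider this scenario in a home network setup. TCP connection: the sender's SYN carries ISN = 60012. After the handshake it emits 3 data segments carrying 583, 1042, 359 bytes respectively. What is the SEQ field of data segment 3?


The SYN occupies sequence number ISN = 60012, so the first data byte is ISN + 1 = 60013.
SEQ of data segment i = (ISN + 1) + sum of payload sizes of segments 1..i-1.
Segment 1: SEQ = 60013, payload = 583 bytes
Segment 2: SEQ = 60596, payload = 1042 bytes
Segment 3: SEQ = 61638, payload = 359 bytes
SEQ of segment 3 = 60013 + 583 + 1042 = 61638

61638


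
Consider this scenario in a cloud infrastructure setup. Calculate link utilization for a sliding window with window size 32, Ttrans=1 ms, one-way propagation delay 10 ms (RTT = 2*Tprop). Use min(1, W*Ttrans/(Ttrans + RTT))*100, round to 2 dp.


Given: W = 32, Ttrans = 1 ms, RTT = 20 ms (= 2 * Tprop, Tprop = 10 ms)
Cycle time = Ttrans + RTT = 1 + 20 = 21 ms (first packet sent until its ACK returns)
W * Ttrans = 32 * 1 = 32 ms of sending per cycle
W * Ttrans / (Ttrans + RTT) = 32 / 21 = 1.523810
U = min(1, 1.523810) = 1.000000
U% = 100.00%

100.00


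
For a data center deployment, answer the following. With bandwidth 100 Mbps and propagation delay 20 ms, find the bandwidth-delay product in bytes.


Given: bandwidth = 100 Mbps, delay = 20 ms
BDP in bits = 100 * 10^6 * 20 / 1000
BDP in bits = 2000000
BDP in bytes = 2000000 / 8 = 250000

250000


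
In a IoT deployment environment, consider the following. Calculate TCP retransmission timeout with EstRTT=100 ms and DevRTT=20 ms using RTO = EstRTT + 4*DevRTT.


Given: EstRTT = 100 ms, DevRTT = 20 ms
Timeout = EstRTT + 4 * DevRTT
4 * DevRTT = 4 * 20 = 80
Timeout = 100 + 80 = 180 ms

180


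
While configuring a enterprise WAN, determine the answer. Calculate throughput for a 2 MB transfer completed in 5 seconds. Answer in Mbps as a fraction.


Given: file = 2 MB, time = 5 s
File in Mb = 2 * 8 = 16 Mb
Throughput = 16 / 5 Mbps
Throughput = 16/5 Mbps

16/5


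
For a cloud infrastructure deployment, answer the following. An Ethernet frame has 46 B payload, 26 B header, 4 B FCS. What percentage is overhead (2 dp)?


Given: payload = 46 B, header = 26 B, trailer = 4 B
Overhead bytes = header + trailer = 26 + 4 = 30
Total frame = payload + overhead = 46 + 30 = 76
Overhead % = 30 / 76 * 100 = 39.4737% -> 39.47% (2 dp)

39.47


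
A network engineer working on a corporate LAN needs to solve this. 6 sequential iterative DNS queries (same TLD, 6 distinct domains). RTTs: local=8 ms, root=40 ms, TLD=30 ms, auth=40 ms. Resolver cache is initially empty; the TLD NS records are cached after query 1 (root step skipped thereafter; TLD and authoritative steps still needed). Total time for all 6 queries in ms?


Lookup 1 (cold cache): local + root + TLD + auth = 8 + 40 + 30 + 40 = 118 ms
Lookups 2..6 (TLD NS cached -> skip root; new domain -> still ask TLD and auth): local + TLD + auth = 8 + 30 + 40 = 78 ms each
Remaining 5 lookups: 5 * 78 = 390 ms
Total = 118 + 390 = 508 ms

508


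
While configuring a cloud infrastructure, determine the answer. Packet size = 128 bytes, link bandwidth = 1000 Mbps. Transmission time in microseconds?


Given: packet = 128 bytes, bandwidth = 1000 Mbps
Packet in bits = 128 * 8 = 1024 bits
Bandwidth = 1000 * 10^6 = 1000000000 bps
Time = 1024 / 1000000000 seconds
Time in us = 1024 * 10^6 / 1000000000 = 1.024

1.024


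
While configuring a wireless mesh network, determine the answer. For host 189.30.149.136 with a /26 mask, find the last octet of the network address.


Given: IP = 189.30.149.136, prefix = /26
Subnet mask = 255.255.255.192
Last octet of IP: 136
Last octet of mask: 192
Network last octet = 136 AND 192 = 128

128


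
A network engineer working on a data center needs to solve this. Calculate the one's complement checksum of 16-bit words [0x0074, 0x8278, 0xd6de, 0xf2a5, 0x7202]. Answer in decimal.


Given words: [0x0074, 0x8278, 0xd6de, 0xf2a5, 0x7202]
Step 1: Sum all words
Raw sum = 116 + 33400 + 55006 + 62117 + 29186 = 179825
Step 2: Fold carry: (48753 + 2) = 48755
One's complement = ~48755 & 0xFFFF = 16780

16780


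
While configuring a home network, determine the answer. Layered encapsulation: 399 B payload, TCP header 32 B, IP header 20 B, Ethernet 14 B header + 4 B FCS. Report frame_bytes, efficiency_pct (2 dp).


TCP segment = 399 + 32 = 431 B
IP packet = 431 + 20 = 451 B
Ethernet frame = 451 + 14 + 4 = 469 B
Efficiency = app / frame = 399 / 469 = 0.850746 = 85.0746% -> 85.07% (2 dp)

469, 85.07


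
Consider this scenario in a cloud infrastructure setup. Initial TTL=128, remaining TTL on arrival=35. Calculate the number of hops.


Given: initial TTL = 128, received TTL = 35
Hops = initial TTL - received TTL
Hops = 128 - 35 = 93

93


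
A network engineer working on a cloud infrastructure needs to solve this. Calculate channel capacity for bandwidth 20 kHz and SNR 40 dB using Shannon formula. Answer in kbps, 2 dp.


Given: B = 20 kHz, SNR = 40 dB
SNR linear = 10^(40/10) = 10000
1 + SNR = 10001
log2(10001) = 13.2878566418
C = 20 * 1000 * 13.2878566418 = 265757.1328 bps
C = 265.757133 kbps -> 265.76 kbps (2 dp)

265.76


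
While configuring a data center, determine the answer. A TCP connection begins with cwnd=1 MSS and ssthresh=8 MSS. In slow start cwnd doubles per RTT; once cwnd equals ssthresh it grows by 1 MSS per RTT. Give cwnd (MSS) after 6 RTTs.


RTT 0: cwnd = 1 MSS (initial)
RTT 1: cwnd = 2 MSS (slow start, doubled)
RTT 2: cwnd = 4 MSS (slow start, doubled)
RTT 3: cwnd = 8 MSS (slow start, doubled)
RTT 4: cwnd = 9 MSS (congestion avoidance, +1)
RTT 5: cwnd = 10 MSS (congestion avoidance, +1)
RTT 6: cwnd = 11 MSS (congestion avoidance, +1)

11


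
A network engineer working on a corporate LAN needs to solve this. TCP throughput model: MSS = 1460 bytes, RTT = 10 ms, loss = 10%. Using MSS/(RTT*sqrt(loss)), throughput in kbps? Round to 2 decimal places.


Given: MSS = 1460 bytes, RTT = 10 ms, loss = 10%
RTT in seconds = 10 / 1000 = 0.01
Loss rate = 10% = 0.1
sqrt(loss) = sqrt(0.1) = 0.316227766017
Throughput (bytes/s) = 1460 / (0.01 * 0.316227766017) = 461692.5384
Throughput (kbps) = 461692.5384 * 8 / 1000 = 3693.540307 -> 3693.54 kbps (2 dp)

3693.54


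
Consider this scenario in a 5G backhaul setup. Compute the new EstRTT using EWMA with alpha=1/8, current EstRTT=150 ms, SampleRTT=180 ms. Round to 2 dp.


Given: EstRTT = 150 ms, SampleRTT = 180 ms, alpha = 1/8
New EstRTT = (1 - alpha) * EstRTT + alpha * SampleRTT
(7/8) * 150 = 131.25
(1/8) * 180 = 22.5
New EstRTT = 131.25 + 22.5 = 153.75 ms -> 153.75 ms (2 dp)

153.75


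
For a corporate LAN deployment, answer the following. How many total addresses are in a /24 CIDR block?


Given: CIDR prefix /24
Host bits = 32 - 24 = 8
Total addresses = 2^8 = 256

256


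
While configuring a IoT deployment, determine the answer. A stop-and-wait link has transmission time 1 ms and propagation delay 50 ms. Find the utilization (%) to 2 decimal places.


Given: Ttrans = 1 ms, Tprop = 50 ms
RTT = 2 * Tprop = 2 * 50 = 100 ms
U = Ttrans / (Ttrans + RTT)
U = 1 / (1 + 100)
U = 1 / 101 = 0.009901
U% = 0.99%

0.99


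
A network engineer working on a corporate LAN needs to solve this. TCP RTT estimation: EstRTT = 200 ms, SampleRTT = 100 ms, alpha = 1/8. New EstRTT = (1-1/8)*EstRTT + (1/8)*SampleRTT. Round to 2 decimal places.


Given: EstRTT = 200 ms, SampleRTT = 100 ms, alpha = 1/8
New EstRTT = (1 - alpha) * EstRTT + alpha * SampleRTT
(7/8) * 200 = 175
(1/8) * 100 = 12.5
New EstRTT = 175 + 12.5 = 187.5 ms -> 187.50 ms (2 dp)

187.50


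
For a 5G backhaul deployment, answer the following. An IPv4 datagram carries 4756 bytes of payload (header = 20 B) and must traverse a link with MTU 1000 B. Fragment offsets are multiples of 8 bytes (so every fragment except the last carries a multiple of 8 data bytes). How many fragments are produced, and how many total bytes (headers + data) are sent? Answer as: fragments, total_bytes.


Max data per non-final fragment = floor((MTU - header)/8)*8 = floor((1000 - 20)/8)*8 = floor(980/8)*8 = 976 B
Final fragment needs no 8-byte alignment: it can carry up to MTU - header = 980 B
Non-final fragments needed = ceil((payload - 980) / 976) = ceil(3776/976) = ceil(3.8689) = 4
Number of fragments = 4 + 1 = 5
Fragment sizes (data): 4 * 976 B + 852 B (last, 852 <= 980 OK)
Total bytes sent = payload + n_frags * header = 4756 + 5*20 = 4756 + 100 = 4856 B

5, 4856
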